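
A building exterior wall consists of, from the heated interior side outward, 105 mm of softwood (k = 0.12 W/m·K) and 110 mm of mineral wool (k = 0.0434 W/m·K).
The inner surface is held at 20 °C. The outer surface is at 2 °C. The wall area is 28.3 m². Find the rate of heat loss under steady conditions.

Q ≈ 149 W

Series thermal resistances:
R_softwood = L/(kA) = 0.105/(0.12×28.3) = 0.03092 K/W
R_mineral wool = L/(kA) = 0.11/(0.0434×28.3) = 0.08956 K/W
R_total = 0.1205 K/W
Q = ΔT / R_total = 18 / 0.1205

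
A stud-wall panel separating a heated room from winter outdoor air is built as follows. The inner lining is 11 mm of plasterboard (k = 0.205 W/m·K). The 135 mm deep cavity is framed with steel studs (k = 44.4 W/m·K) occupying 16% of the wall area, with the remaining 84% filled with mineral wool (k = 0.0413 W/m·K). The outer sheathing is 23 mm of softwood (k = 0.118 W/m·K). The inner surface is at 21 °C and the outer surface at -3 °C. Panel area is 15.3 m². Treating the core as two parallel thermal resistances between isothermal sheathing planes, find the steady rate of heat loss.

Q ≈ 1370 W

Sheathing layers in series; stud and cavity paths in parallel between them.
R_inner = 0.011/(0.205×15.3) = 0.003507 K/W
R_stud  = 0.135/(44.4×0.16×15.3) = 0.001242 K/W
R_cav   = 0.135/(0.0413×0.84×15.3) = 0.2543 K/W
1/R_core = 1/R_stud + 1/R_cav → R_core = 0.001236 K/W
R_outer = 0.023/(0.118×15.3) = 0.01274 K/W
R_total = 0.01748 K/W
Q = ΔT/R_total = 24/0.01748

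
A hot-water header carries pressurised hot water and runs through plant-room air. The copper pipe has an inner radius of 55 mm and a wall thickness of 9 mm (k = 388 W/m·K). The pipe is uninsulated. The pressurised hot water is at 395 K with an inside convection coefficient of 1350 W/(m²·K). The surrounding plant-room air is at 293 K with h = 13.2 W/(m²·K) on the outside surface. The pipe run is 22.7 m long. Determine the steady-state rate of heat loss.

Cylindrical conduction, so R = ln(r₂/r₁)/(2πkL) per layer, in series:
R_inner film = 1/(h_i·2πr₁L) = 1/(1350×2π×0.055×22.7) = 9.443×10^-5 K/W
R_copper pipe wall = ln(64/55)/(2π×388×22.7) = 2.739×10^-6 K/W
R_outer film = 1/(h_o·2πr_oL) = 1/(13.2×2π×0.064×22.7) = 0.008299 K/W
R_total = 0.008396 K/W
Q = ΔT/R_total = 102/0.008396

Q ≈ 12100 W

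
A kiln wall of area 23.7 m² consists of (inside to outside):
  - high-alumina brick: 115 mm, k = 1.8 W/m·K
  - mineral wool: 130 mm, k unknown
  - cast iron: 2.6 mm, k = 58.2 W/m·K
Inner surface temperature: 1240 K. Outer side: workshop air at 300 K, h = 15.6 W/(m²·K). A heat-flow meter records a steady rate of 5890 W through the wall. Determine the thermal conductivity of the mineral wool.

k ≈ 0.0356 W/(m·K)

Series thermal resistances:
R_high-alumina brick = L/(kA) = 0.115/(1.8×23.7) = 0.002696 K/W
R_cast iron = L/(kA) = 0.0026/(58.2×23.7) = 1.885×10^-6 K/W
R_outer film = 1/(h_o·A) = 1/(15.6×23.7) = 0.002705 K/W
Sum of known resistances R_other = 0.005402 K/W
Total R = ΔT/Q = 940/5890 = 0.1596 K/W
R_mineral wool = R_total − R_other = 0.1542 K/W
k = L/(R·A) = 0.13/(0.1542×23.7)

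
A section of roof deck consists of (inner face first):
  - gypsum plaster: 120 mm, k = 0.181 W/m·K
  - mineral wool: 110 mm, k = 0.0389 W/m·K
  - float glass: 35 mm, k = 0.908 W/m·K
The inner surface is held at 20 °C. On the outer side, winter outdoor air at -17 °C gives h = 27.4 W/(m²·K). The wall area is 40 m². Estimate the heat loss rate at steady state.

Q ≈ 415 W

Using the resistance-network approach (series):
R_gypsum plaster = L/(kA) = 0.12/(0.181×40) = 0.01657 K/W
R_mineral wool = L/(kA) = 0.11/(0.0389×40) = 0.07069 K/W
R_float glass = L/(kA) = 0.035/(0.908×40) = 9.637×10^-4 K/W
R_outer film = 1/(h_o·A) = 1/(27.4×40) = 9.124×10^-4 K/W
R_total = 0.08914 K/W
Q = ΔT / R_total = 37 / 0.08914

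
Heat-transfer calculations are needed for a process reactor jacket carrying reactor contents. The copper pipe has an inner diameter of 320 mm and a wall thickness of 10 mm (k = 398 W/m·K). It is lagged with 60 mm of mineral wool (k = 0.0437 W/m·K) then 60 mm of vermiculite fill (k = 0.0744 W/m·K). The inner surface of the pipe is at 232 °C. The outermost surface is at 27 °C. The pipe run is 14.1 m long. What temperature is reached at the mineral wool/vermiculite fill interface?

Cylindrical conduction, so R = ln(r₂/r₁)/(2πkL) per layer, in series:
R_copper pipe wall = ln(170/160)/(2π×398×14.1) = 1.719×10^-6 K/W
R_mineral wool = ln(230/170)/(2π×0.0437×14.1) = 0.07808 K/W
R_vermiculite fill = ln(290/230)/(2π×0.0744×14.1) = 0.03517 K/W
R_total = 0.1132 K/W
Q = ΔT/R_total = 205/0.1132
Q = 1810 W
T_interface = T_inner − Q·ΣR(inner→interface) = 232 − 1810×0.07808

T ≈ 90.7 °C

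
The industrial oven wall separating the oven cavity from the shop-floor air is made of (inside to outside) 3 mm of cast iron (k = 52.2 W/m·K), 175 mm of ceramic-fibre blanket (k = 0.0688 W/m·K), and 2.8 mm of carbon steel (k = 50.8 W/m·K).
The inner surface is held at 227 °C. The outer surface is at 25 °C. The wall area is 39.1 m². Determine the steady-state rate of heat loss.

Using the resistance-network approach (series):
R_cast iron = L/(kA) = 0.003/(52.2×39.1) = 1.47×10^-6 K/W
R_ceramic-fibre blanket = L/(kA) = 0.175/(0.0688×39.1) = 0.06505 K/W
R_carbon steel = L/(kA) = 0.0028/(50.8×39.1) = 1.41×10^-6 K/W
R_total = 0.06506 K/W
Q = ΔT / R_total = 202 / 0.06506

Q ≈ 3100 W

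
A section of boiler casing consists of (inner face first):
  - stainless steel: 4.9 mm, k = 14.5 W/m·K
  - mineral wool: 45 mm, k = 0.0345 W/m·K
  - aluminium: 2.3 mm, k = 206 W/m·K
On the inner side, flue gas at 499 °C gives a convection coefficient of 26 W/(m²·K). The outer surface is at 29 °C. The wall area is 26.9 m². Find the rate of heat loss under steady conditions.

Series thermal resistances:
R_inner film = 1/(h_i·A) = 1/(26×26.9) = 0.00143 K/W
R_stainless steel = L/(kA) = 0.0049/(14.5×26.9) = 1.256×10^-5 K/W
R_mineral wool = L/(kA) = 0.045/(0.0345×26.9) = 0.04849 K/W
R_aluminium = L/(kA) = 0.0023/(206×26.9) = 4.151×10^-7 K/W
R_total = 0.04993 K/W
Q = ΔT / R_total = 470 / 0.04993

Q ≈ 9410 W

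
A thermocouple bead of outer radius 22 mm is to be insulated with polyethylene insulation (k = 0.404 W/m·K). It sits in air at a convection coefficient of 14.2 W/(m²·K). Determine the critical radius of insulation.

r_cr ≈ 56.9 mm

For a sphere r_cr = 2k/h = 2×0.404/14.2
r_cr = 56.9 mm; since the bare radius (22 mm) is below r_cr, adding a thin layer of insulation will *increase* heat loss.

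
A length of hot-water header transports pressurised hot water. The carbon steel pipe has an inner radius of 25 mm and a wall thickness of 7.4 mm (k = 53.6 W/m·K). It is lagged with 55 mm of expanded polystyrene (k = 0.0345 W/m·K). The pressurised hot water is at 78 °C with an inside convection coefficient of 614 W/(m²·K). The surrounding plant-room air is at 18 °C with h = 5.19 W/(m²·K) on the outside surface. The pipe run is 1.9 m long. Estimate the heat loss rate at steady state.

Q ≈ 23.1 W

Treating each annulus and film as a series resistance:
R_inner film = 1/(h_i·2πr₁L) = 1/(614×2π×0.025×1.9) = 0.005457 K/W
R_carbon steel pipe wall = ln(32.4/25)/(2π×53.6×1.9) = 4.052×10^-4 K/W
R_expanded polystyrene = ln(87.4/32.4)/(2π×0.0345×1.9) = 2.409 K/W
R_outer film = 1/(h_o·2πr_oL) = 1/(5.19×2π×0.0874×1.9) = 0.1847 K/W
R_total = 2.6 K/W
Q = ΔT/R_total = 60/2.6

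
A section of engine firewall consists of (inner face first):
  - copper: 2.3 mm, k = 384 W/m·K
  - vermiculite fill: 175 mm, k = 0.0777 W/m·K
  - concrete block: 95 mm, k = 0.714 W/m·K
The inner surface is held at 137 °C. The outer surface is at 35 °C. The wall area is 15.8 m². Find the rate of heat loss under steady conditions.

Q ≈ 676 W

Series thermal resistances:
R_copper = L/(kA) = 0.0023/(384×15.8) = 3.791×10^-7 K/W
R_vermiculite fill = L/(kA) = 0.175/(0.0777×15.8) = 0.1425 K/W
R_concrete block = L/(kA) = 0.095/(0.714×15.8) = 0.008421 K/W
R_total = 0.151 K/W
Q = ΔT / R_total = 102 / 0.151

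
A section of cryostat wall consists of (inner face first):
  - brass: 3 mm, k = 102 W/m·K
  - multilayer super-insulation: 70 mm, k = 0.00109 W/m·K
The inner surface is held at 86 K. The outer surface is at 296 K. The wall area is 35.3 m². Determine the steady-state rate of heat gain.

Thermal resistances in series:
R_brass = L/(kA) = 0.003/(102×35.3) = 8.332×10^-7 K/W
R_multilayer super-insulation = L/(kA) = 0.07/(0.00109×35.3) = 1.819 K/W
R_total = 1.819 K/W
Q = ΔT / R_total = 210 / 1.819

Q ≈ 115 W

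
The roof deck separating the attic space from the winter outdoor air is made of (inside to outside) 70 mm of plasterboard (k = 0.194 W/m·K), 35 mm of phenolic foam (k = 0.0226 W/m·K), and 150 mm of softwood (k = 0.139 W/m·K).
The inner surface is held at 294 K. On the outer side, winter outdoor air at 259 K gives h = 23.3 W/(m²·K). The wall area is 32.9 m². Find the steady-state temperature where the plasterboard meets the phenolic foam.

Treating each layer as a thermal resistance in series:
R_plasterboard = L/(kA) = 0.07/(0.194×32.9) = 0.01097 K/W
R_phenolic foam = L/(kA) = 0.035/(0.0226×32.9) = 0.04707 K/W
R_softwood = L/(kA) = 0.15/(0.139×32.9) = 0.0328 K/W
R_outer film = 1/(h_o·A) = 1/(23.3×32.9) = 0.001305 K/W
R_total = 0.09214 K/W;  Q = ΔT/R_total = 35/0.09214 = 379.8 W
T_interface = T_inner − Q·ΣR(inner→interface) = 294 − 380×0.01097

T ≈ 290 K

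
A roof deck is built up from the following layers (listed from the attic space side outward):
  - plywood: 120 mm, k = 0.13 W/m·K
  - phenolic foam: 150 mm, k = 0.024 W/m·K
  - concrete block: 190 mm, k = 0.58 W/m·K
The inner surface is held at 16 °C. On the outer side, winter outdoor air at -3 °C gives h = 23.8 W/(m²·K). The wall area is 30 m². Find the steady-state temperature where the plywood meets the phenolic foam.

T ≈ 13.7 °C

Model the wall as resistances in series:
R_plywood = L/(kA) = 0.12/(0.13×30) = 0.03077 K/W
R_phenolic foam = L/(kA) = 0.15/(0.024×30) = 0.2083 K/W
R_concrete block = L/(kA) = 0.19/(0.58×30) = 0.01092 K/W
R_outer film = 1/(h_o·A) = 1/(23.8×30) = 0.001401 K/W
R_total = 0.2514 K/W;  Q = ΔT/R_total = 19/0.2514 = 75.57 W
T_interface = T_inner − Q·ΣR(inner→interface) = 16 − 75.6×0.03077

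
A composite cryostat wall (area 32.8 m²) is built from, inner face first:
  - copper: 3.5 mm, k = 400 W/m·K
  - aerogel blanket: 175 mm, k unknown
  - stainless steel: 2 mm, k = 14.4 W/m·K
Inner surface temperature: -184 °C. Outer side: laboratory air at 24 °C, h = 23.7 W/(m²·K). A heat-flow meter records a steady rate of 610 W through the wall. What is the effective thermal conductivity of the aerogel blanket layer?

Thermal resistances in series:
R_copper = L/(kA) = 0.0035/(400×32.8) = 2.668×10^-7 K/W
R_stainless steel = L/(kA) = 0.002/(14.4×32.8) = 4.234×10^-6 K/W
R_outer film = 1/(h_o·A) = 1/(23.7×32.8) = 0.001286 K/W
Sum of known resistances R_other = 0.001291 K/W
Total R = ΔT/Q = 208/610 = 0.341 K/W
R_aerogel blanket = R_total − R_other = 0.3397 K/W
k = L/(R·A) = 0.175/(0.3397×32.8)

k ≈ 0.0157 W/(m·K)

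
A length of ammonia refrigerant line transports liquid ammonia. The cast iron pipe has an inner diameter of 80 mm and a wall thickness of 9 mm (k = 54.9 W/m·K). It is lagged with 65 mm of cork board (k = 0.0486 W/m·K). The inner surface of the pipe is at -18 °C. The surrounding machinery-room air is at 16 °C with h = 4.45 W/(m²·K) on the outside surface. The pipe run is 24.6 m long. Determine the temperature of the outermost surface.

Radial resistances (cylindrical: R_cond = ln(r_o/r_i)/(2πkL), R_conv = 1/(h·2πrL)):
R_cast iron pipe wall = ln(49/40)/(2π×54.9×24.6) = 2.392×10^-5 K/W
R_cork board = ln(114/49)/(2π×0.0486×24.6) = 0.1124 K/W
R_outer film = 1/(h_o·2πr_oL) = 1/(4.45×2π×0.114×24.6) = 0.01275 K/W
R_total = 0.1252 K/W
Q = ΔT/R_total = 34/0.1252
Q = 272 W
T_interface = T_inner + Q·ΣR(inner→interface) = -18 + 272×0.1124

T ≈ 12.5 °C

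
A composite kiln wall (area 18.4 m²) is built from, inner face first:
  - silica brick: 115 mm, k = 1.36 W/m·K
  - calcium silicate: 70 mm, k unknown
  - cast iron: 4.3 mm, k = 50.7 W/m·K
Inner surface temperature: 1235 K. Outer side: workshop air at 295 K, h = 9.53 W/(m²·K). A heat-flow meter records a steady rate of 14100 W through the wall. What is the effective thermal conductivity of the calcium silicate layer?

k ≈ 0.0675 W/(m·K)

Series thermal resistances:
R_silica brick = L/(kA) = 0.115/(1.36×18.4) = 0.004596 K/W
R_cast iron = L/(kA) = 0.0043/(50.7×18.4) = 4.609×10^-6 K/W
R_outer film = 1/(h_o·A) = 1/(9.53×18.4) = 0.005703 K/W
Sum of known resistances R_other = 0.0103 K/W
Total R = ΔT/Q = 940/14100 = 0.06667 K/W
R_calcium silicate = R_total − R_other = 0.05636 K/W
k = L/(R·A) = 0.07/(0.05636×18.4)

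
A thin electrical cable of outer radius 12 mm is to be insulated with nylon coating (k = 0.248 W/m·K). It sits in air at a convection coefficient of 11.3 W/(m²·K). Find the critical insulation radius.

r_cr ≈ 21.9 mm

For a cylinder r_cr = k/h = 0.248/11.3
r_cr = 21.9 mm; since the bare radius (12 mm) is below r_cr, adding a thin layer of insulation will *increase* heat loss.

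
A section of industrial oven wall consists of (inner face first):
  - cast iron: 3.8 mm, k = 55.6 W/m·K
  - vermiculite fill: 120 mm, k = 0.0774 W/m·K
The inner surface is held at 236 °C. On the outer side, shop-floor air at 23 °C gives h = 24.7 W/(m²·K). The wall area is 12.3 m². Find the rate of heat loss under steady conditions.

Series thermal resistances:
R_cast iron = L/(kA) = 0.0038/(55.6×12.3) = 5.557×10^-6 K/W
R_vermiculite fill = L/(kA) = 0.12/(0.0774×12.3) = 0.126 K/W
R_outer film = 1/(h_o·A) = 1/(24.7×12.3) = 0.003292 K/W
R_total = 0.1293 K/W
Q = ΔT / R_total = 213 / 0.1293

Q ≈ 1650 W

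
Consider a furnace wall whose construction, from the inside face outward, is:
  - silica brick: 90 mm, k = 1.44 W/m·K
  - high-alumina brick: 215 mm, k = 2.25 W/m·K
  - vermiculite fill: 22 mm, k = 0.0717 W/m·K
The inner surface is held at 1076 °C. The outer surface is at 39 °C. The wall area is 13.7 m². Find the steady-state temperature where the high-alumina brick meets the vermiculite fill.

T ≈ 723 °C

Treating each layer as a thermal resistance in series:
R_silica brick = L/(kA) = 0.09/(1.44×13.7) = 0.004562 K/W
R_high-alumina brick = L/(kA) = 0.215/(2.25×13.7) = 0.006975 K/W
R_vermiculite fill = L/(kA) = 0.022/(0.0717×13.7) = 0.0224 K/W
R_total = 0.03393 K/W;  Q = ΔT/R_total = 1037/0.03393 = 30560 W
T_interface = T_inner − Q·ΣR(inner→interface) = 1076 − 30600×0.01154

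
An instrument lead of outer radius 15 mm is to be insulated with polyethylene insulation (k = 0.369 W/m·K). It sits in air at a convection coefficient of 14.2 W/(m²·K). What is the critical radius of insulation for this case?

r_cr ≈ 26 mm

For a cylinder r_cr = k/h = 0.369/14.2
r_cr = 26 mm; since the bare radius (15 mm) is below r_cr, adding a thin layer of insulation will *increase* heat loss.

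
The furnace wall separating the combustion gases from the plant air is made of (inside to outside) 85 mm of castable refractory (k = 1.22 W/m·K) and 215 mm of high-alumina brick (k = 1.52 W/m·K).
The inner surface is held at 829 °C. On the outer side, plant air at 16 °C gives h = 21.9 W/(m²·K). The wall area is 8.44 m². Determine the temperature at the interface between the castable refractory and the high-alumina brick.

T ≈ 608 °C

Thermal resistances in series:
R_castable refractory = L/(kA) = 0.085/(1.22×8.44) = 0.008255 K/W
R_high-alumina brick = L/(kA) = 0.215/(1.52×8.44) = 0.01676 K/W
R_outer film = 1/(h_o·A) = 1/(21.9×8.44) = 0.00541 K/W
R_total = 0.03042 K/W;  Q = ΔT/R_total = 813/0.03042 = 26720 W
T_interface = T_inner − Q·ΣR(inner→interface) = 829 − 26700×0.008255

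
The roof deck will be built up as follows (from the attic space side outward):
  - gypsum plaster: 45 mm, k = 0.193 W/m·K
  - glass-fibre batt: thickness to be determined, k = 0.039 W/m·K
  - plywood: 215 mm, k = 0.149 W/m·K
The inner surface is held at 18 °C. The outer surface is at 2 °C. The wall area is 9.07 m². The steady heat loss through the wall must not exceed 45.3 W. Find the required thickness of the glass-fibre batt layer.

L ≈ 59.6 mm

Thermal resistances in series:
R_gypsum plaster = L/(kA) = 0.045/(0.193×9.07) = 0.02571 K/W
R_plywood = L/(kA) = 0.215/(0.149×9.07) = 0.1591 K/W
Sum of the known resistances R_other = 0.1848 K/W
Required total resistance R_tot = ΔT/Q_allow = 16/45.3 = 0.3532 K/W
R_glass-fibre batt = R_tot − R_other = 0.1684 K/W
L = R·k·A = 0.1684×0.039×9.07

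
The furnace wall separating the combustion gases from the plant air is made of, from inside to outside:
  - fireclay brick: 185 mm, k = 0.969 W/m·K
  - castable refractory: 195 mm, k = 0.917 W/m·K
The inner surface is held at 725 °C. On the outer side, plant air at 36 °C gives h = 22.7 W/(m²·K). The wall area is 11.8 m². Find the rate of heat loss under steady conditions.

Q ≈ 18200 W

Thermal resistances in series:
R_fireclay brick = L/(kA) = 0.185/(0.969×11.8) = 0.01618 K/W
R_castable refractory = L/(kA) = 0.195/(0.917×11.8) = 0.01802 K/W
R_outer film = 1/(h_o·A) = 1/(22.7×11.8) = 0.003733 K/W
R_total = 0.03793 K/W
Q = ΔT / R_total = 689 / 0.03793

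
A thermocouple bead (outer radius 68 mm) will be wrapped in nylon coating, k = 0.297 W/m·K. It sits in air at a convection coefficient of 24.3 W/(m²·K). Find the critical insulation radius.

For a sphere r_cr = 2k/h = 2×0.297/24.3
r_cr = 24.4 mm; since the bare radius (68 mm) is above r_cr, any added insulation will reduce heat loss.

r_cr ≈ 24.4 mm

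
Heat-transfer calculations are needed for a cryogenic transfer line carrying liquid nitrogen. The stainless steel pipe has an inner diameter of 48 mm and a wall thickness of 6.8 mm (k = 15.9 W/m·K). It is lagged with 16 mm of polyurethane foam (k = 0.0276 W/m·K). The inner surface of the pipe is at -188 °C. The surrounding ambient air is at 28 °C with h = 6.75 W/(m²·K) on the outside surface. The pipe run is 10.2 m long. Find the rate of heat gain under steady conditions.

Treating each annulus and film as a series resistance:
R_stainless steel pipe wall = ln(30.8/24)/(2π×15.9×10.2) = 2.448×10^-4 K/W
R_polyurethane foam = ln(46.8/30.8)/(2π×0.0276×10.2) = 0.2365 K/W
R_outer film = 1/(h_o·2πr_oL) = 1/(6.75×2π×0.0468×10.2) = 0.04939 K/W
R_total = 0.2862 K/W
Q = ΔT/R_total = 216/0.2862

Q ≈ 755 W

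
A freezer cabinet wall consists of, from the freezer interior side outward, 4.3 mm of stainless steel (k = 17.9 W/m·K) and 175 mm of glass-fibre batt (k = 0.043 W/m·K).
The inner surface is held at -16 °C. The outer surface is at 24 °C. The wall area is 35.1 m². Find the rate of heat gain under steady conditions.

Series thermal resistances:
R_stainless steel = L/(kA) = 0.0043/(17.9×35.1) = 6.844×10^-6 K/W
R_glass-fibre batt = L/(kA) = 0.175/(0.043×35.1) = 0.1159 K/W
R_total = 0.116 K/W
Q = ΔT / R_total = 40 / 0.116

Q ≈ 345 W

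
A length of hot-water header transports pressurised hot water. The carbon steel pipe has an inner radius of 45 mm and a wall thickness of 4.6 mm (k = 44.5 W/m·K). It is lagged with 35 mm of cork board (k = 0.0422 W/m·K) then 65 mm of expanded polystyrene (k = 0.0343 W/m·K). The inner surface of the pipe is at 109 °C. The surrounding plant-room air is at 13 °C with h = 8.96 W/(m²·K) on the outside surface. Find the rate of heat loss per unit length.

q′ ≈ 20.1 W/m

Cylindrical conduction, so R = ln(r₂/r₁)/(2πkL) per layer, in series:
R_carbon steel pipe wall = ln(49.6/45)/(2π×44.5×1) = 3.481×10^-4 K/W
R_cork board = ln(84.6/49.6)/(2π×0.0422×1) = 2.014 K/W
R_expanded polystyrene = ln(149.6/84.6)/(2π×0.0343×1) = 2.645 K/W
R_outer film = 1/(h_o·2πr_oL) = 1/(8.96×2π×0.1496×1) = 0.1187 K/W
R_total = 4.778 K/W
Q = ΔT/R_total = 96/4.778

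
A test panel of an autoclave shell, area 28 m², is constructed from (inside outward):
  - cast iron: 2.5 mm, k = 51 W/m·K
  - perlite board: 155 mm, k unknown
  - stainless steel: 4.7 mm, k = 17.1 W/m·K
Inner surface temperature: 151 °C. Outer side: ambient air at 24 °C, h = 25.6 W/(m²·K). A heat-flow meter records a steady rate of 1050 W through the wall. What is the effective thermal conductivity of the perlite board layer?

Model the wall as resistances in series:
R_cast iron = L/(kA) = 0.0025/(51×28) = 1.751×10^-6 K/W
R_stainless steel = L/(kA) = 0.0047/(17.1×28) = 9.816×10^-6 K/W
R_outer film = 1/(h_o·A) = 1/(25.6×28) = 0.001395 K/W
Sum of known resistances R_other = 0.001407 K/W
Total R = ΔT/Q = 127/1050 = 0.121 K/W
R_perlite board = R_total − R_other = 0.1195 K/W
k = L/(R·A) = 0.155/(0.1195×28)

k ≈ 0.0463 W/(m·K)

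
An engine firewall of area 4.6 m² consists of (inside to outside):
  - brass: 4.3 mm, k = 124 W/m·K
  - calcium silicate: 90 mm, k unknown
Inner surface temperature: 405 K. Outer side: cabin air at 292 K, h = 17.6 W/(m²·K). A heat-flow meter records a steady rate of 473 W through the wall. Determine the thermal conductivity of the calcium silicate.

Model the wall as resistances in series:
R_brass = L/(kA) = 0.0043/(124×4.6) = 7.539×10^-6 K/W
R_outer film = 1/(h_o·A) = 1/(17.6×4.6) = 0.01235 K/W
Sum of known resistances R_other = 0.01236 K/W
Total R = ΔT/Q = 113/473 = 0.2389 K/W
R_calcium silicate = R_total − R_other = 0.2265 K/W
k = L/(R·A) = 0.09/(0.2265×4.6)

k ≈ 0.0864 W/(m·K)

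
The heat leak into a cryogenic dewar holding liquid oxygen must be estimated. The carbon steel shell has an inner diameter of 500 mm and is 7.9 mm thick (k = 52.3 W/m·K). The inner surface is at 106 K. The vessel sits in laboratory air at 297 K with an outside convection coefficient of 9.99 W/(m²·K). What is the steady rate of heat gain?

Q ≈ 1590 W

For a spherical shell R = (1/r₁ − 1/r₂)/(4πk); film R = 1/(h·4πr²). In series:
R_carbon steel shell = (1/0.25 − 1/0.2579)/(4π×52.3) = 1.864×10^-4 K/W
R_outer film = 1/(h·4πr_o²) = 1/(9.99×4π×0.2579²) = 0.1198 K/W
R_total = 0.1199 K/W
Q = ΔT/R_total = 191/0.1199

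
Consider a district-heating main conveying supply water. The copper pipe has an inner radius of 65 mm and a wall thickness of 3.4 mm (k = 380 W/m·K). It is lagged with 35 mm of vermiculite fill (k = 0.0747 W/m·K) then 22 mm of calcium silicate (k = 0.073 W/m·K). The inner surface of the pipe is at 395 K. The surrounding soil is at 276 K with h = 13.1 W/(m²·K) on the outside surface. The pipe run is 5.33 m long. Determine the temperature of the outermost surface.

Treating each annulus and film as a series resistance:
R_copper pipe wall = ln(68.4/65)/(2π×380×5.33) = 4.006×10^-6 K/W
R_vermiculite fill = ln(103.4/68.4)/(2π×0.0747×5.33) = 0.1652 K/W
R_calcium silicate = ln(125.4/103.4)/(2π×0.073×5.33) = 0.07891 K/W
R_outer film = 1/(h_o·2πr_oL) = 1/(13.1×2π×0.1254×5.33) = 0.01818 K/W
R_total = 0.2623 K/W
Q = ΔT/R_total = 119/0.2623
Q = 454 W
T_interface = T_inner − Q·ΣR(inner→interface) = 395 − 454×0.2441

T ≈ 284 K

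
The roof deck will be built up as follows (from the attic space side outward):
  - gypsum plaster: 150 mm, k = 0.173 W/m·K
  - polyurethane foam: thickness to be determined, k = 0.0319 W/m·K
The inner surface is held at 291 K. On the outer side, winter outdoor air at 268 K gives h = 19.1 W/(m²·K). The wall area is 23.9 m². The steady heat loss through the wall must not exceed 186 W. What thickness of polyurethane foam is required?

Treating each layer as a thermal resistance in series:
R_gypsum plaster = L/(kA) = 0.15/(0.173×23.9) = 0.03628 K/W
R_outer film = 1/(h_o·A) = 1/(19.1×23.9) = 0.002191 K/W
Sum of the known resistances R_other = 0.03847 K/W
Required total resistance R_tot = ΔT/Q_allow = 23/186 = 0.1237 K/W
R_polyurethane foam = R_tot − R_other = 0.08519 K/W
L = R·k·A = 0.08519×0.0319×23.9

L ≈ 64.9 mm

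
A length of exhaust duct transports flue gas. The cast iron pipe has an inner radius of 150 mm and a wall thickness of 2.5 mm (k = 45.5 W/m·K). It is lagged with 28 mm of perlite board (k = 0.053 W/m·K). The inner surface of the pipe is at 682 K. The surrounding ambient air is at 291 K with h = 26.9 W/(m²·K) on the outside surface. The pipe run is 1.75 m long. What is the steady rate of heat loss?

Q ≈ 1270 W

For a radial system each layer contributes R = ln(r_out/r_in)/(2πkL); films add R = 1/(hA).
R_cast iron pipe wall = ln(152.5/150)/(2π×45.5×1.75) = 3.304×10^-5 K/W
R_perlite board = ln(180.5/152.5)/(2π×0.053×1.75) = 0.2893 K/W
R_outer film = 1/(h_o·2πr_oL) = 1/(26.9×2π×0.1805×1.75) = 0.01873 K/W
R_total = 0.308 K/W
Q = ΔT/R_total = 391/0.308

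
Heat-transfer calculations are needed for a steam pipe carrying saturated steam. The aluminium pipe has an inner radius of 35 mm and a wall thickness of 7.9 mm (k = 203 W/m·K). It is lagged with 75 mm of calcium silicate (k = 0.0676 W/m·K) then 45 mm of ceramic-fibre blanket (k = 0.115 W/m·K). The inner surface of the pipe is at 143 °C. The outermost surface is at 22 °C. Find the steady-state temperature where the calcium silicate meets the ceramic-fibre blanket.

Radial resistances (cylindrical: R_cond = ln(r_o/r_i)/(2πkL), R_conv = 1/(h·2πrL)):
R_aluminium pipe wall = ln(42.9/35)/(2π×203×1) = 1.596×10^-4 K/W
R_calcium silicate = ln(117.9/42.9)/(2π×0.0676×1) = 2.38 K/W
R_ceramic-fibre blanket = ln(162.9/117.9)/(2π×0.115×1) = 0.4474 K/W
R_total = 2.828 K/W
Q = ΔT/R_total = 121/2.828
Q = 42.8 W/m
T_interface = T_inner − Q·ΣR(inner→interface) = 143 − 42.8×2.38

T ≈ 41.1 °C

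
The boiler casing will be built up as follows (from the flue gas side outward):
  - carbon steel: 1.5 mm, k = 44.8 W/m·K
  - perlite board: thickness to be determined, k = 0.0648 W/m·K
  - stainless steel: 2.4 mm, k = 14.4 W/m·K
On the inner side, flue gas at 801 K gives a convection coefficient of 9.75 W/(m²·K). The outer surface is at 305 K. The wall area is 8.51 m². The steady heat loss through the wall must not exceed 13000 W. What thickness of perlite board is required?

Thermal resistances in series:
R_inner film = 1/(h_i·A) = 1/(9.75×8.51) = 0.01205 K/W
R_carbon steel = L/(kA) = 0.0015/(44.8×8.51) = 3.934×10^-6 K/W
R_stainless steel = L/(kA) = 0.0024/(14.4×8.51) = 1.958×10^-5 K/W
Sum of the known resistances R_other = 0.01208 K/W
Required total resistance R_tot = ΔT/Q_allow = 496/13000 = 0.03815 K/W
R_perlite board = R_tot − R_other = 0.02608 K/W
L = R·k·A = 0.02608×0.0648×8.51

L ≈ 14.4 mm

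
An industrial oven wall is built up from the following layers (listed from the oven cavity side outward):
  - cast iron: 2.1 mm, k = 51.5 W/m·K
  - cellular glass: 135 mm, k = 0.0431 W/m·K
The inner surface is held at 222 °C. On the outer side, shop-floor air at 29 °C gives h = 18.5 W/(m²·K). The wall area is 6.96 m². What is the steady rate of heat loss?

Q ≈ 422 W

Series thermal resistances:
R_cast iron = L/(kA) = 0.0021/(51.5×6.96) = 5.859×10^-6 K/W
R_cellular glass = L/(kA) = 0.135/(0.0431×6.96) = 0.45 K/W
R_outer film = 1/(h_o·A) = 1/(18.5×6.96) = 0.007766 K/W
R_total = 0.4578 K/W
Q = ΔT / R_total = 193 / 0.4578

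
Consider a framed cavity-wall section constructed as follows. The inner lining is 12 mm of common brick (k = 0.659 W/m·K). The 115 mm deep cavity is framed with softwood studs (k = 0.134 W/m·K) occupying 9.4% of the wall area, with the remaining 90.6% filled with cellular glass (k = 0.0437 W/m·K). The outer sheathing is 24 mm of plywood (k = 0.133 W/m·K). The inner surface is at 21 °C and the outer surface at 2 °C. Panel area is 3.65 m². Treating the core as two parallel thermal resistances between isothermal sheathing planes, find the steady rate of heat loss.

Sheathing layers in series; stud and cavity paths in parallel between them.
R_inner = 0.012/(0.659×3.65) = 0.004989 K/W
R_stud  = 0.115/(0.134×0.094×3.65) = 2.501 K/W
R_cav   = 0.115/(0.0437×0.906×3.65) = 0.7958 K/W
1/R_core = 1/R_stud + 1/R_cav → R_core = 0.6037 K/W
R_outer = 0.024/(0.133×3.65) = 0.04944 K/W
R_total = 0.6581 K/W
Q = ΔT/R_total = 19/0.6581

Q ≈ 28.9 W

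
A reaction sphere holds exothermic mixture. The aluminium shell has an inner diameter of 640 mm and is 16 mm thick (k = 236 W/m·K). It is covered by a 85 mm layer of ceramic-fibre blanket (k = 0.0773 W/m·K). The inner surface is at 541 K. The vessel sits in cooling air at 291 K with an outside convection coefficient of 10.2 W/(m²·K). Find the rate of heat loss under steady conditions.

Each spherical layer contributes R = (1/r_i − 1/r_o)/(4πk):
R_aluminium shell = (1/0.32 − 1/0.336)/(4π×236) = 5.018×10^-5 K/W
R_ceramic-fibre blanket = (1/0.336 − 1/0.421)/(4π×0.0773) = 0.6186 K/W
R_outer film = 1/(h·4πr_o²) = 1/(10.2×4π×0.421²) = 0.04402 K/W
R_total = 0.6627 K/W
Q = ΔT/R_total = 250/0.6627

Q ≈ 377 W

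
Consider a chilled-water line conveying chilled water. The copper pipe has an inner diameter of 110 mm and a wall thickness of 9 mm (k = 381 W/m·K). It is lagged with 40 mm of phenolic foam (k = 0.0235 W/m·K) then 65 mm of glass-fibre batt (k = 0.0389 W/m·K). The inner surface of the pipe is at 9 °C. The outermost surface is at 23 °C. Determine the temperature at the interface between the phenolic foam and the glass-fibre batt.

Cylindrical conduction, so R = ln(r₂/r₁)/(2πkL) per layer, in series:
R_copper pipe wall = ln(64/55)/(2π×381×1) = 6.331×10^-5 K/W
R_phenolic foam = ln(104/64)/(2π×0.0235×1) = 3.288 K/W
R_glass-fibre batt = ln(169/104)/(2π×0.0389×1) = 1.986 K/W
R_total = 5.275 K/W
Q = ΔT/R_total = 14/5.275
Q = 2.65 W/m
T_interface = T_inner + Q·ΣR(inner→interface) = 9 + 2.65×3.288

T ≈ 17.7 °C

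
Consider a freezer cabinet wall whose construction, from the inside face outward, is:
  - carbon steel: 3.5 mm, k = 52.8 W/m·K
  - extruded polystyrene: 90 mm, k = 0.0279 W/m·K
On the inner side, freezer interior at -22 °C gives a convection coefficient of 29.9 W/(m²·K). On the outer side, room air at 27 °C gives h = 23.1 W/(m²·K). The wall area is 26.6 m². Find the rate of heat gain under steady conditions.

Treating each layer as a thermal resistance in series:
R_inner film = 1/(h_i·A) = 1/(29.9×26.6) = 0.001257 K/W
R_carbon steel = L/(kA) = 0.0035/(52.8×26.6) = 2.492×10^-6 K/W
R_extruded polystyrene = L/(kA) = 0.09/(0.0279×26.6) = 0.1213 K/W
R_outer film = 1/(h_o·A) = 1/(23.1×26.6) = 0.001627 K/W
R_total = 0.1242 K/W
Q = ΔT / R_total = 49 / 0.1242

Q ≈ 395 W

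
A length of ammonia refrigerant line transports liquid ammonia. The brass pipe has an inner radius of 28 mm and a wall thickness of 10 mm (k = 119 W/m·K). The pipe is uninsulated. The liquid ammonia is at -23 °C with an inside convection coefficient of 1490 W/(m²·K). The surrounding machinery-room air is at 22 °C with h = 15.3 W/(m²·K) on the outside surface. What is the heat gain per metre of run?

q′ ≈ 162 W/m

Per-layer cylindrical resistances, series-summed:
R_inner film = 1/(h_i·2πr₁L) = 1/(1490×2π×0.028×1) = 0.003815 K/W
R_brass pipe wall = ln(38/28)/(2π×119×1) = 4.084×10^-4 K/W
R_outer film = 1/(h_o·2πr_oL) = 1/(15.3×2π×0.038×1) = 0.2737 K/W
R_total = 0.278 K/W
Q = ΔT/R_total = 45/0.278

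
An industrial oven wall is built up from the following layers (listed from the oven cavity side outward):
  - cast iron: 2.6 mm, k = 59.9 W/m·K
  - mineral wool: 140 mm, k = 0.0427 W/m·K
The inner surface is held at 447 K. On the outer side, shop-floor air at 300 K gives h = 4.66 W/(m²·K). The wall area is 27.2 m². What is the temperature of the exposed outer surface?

Using the resistance-network approach (series):
R_cast iron = L/(kA) = 0.0026/(59.9×27.2) = 1.596×10^-6 K/W
R_mineral wool = L/(kA) = 0.14/(0.0427×27.2) = 0.1205 K/W
R_outer film = 1/(h_o·A) = 1/(4.66×27.2) = 0.007889 K/W
R_total = 0.1284 K/W;  Q = ΔT/R_total = 147/0.1284 = 1145 W
T_interface = T_inner − Q·ΣR(inner→interface) = 447 − 1140×0.1205

T ≈ 309 K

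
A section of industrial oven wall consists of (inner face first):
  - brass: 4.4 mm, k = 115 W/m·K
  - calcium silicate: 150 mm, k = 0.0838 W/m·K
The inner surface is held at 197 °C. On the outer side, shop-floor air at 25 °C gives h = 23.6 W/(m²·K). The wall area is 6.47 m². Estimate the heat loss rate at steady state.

Using the resistance-network approach (series):
R_brass = L/(kA) = 0.0044/(115×6.47) = 5.914×10^-6 K/W
R_calcium silicate = L/(kA) = 0.15/(0.0838×6.47) = 0.2767 K/W
R_outer film = 1/(h_o·A) = 1/(23.6×6.47) = 0.006549 K/W
R_total = 0.2832 K/W
Q = ΔT / R_total = 172 / 0.2832

Q ≈ 607 W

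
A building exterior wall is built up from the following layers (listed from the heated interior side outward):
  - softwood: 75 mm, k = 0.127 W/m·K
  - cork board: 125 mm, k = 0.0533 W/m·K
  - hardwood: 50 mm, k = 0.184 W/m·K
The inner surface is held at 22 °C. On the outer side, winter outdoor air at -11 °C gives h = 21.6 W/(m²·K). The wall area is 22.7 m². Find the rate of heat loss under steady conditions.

Model the wall as resistances in series:
R_softwood = L/(kA) = 0.075/(0.127×22.7) = 0.02602 K/W
R_cork board = L/(kA) = 0.125/(0.0533×22.7) = 0.1033 K/W
R_hardwood = L/(kA) = 0.05/(0.184×22.7) = 0.01197 K/W
R_outer film = 1/(h_o·A) = 1/(21.6×22.7) = 0.002039 K/W
R_total = 0.1433 K/W
Q = ΔT / R_total = 33 / 0.1433

Q ≈ 230 W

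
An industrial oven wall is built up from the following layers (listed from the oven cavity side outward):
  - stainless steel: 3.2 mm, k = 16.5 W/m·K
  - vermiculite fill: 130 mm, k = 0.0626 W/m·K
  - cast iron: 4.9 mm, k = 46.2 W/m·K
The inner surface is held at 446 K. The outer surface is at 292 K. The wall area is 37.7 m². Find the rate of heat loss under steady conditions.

Series thermal resistances:
R_stainless steel = L/(kA) = 0.0032/(16.5×37.7) = 5.144×10^-6 K/W
R_vermiculite fill = L/(kA) = 0.13/(0.0626×37.7) = 0.05508 K/W
R_cast iron = L/(kA) = 0.0049/(46.2×37.7) = 2.813×10^-6 K/W
R_total = 0.05509 K/W
Q = ΔT / R_total = 154 / 0.05509

Q ≈ 2800 W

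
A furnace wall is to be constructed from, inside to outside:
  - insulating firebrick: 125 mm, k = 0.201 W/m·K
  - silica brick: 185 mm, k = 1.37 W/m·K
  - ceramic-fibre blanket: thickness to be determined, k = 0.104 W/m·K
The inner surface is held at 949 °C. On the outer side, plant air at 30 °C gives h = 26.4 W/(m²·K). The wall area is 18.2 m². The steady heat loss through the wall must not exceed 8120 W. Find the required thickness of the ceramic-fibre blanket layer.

Model the wall as resistances in series:
R_insulating firebrick = L/(kA) = 0.125/(0.201×18.2) = 0.03417 K/W
R_silica brick = L/(kA) = 0.185/(1.37×18.2) = 0.00742 K/W
R_outer film = 1/(h_o·A) = 1/(26.4×18.2) = 0.002081 K/W
Sum of the known resistances R_other = 0.04367 K/W
Required total resistance R_tot = ΔT/Q_allow = 919/8120 = 0.1132 K/W
R_ceramic-fibre blanket = R_tot − R_other = 0.06951 K/W
L = R·k·A = 0.06951×0.104×18.2

L ≈ 132 mm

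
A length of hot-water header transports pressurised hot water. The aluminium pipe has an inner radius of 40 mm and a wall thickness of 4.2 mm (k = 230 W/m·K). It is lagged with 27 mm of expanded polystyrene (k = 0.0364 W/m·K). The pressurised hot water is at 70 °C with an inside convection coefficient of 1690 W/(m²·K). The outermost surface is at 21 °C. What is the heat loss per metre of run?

Radial resistances (cylindrical: R_cond = ln(r_o/r_i)/(2πkL), R_conv = 1/(h·2πrL)):
R_inner film = 1/(h_i·2πr₁L) = 1/(1690×2π×0.04×1) = 0.002354 K/W
R_aluminium pipe wall = ln(44.2/40)/(2π×230×1) = 6.909×10^-5 K/W
R_expanded polystyrene = ln(71.2/44.2)/(2π×0.0364×1) = 2.085 K/W
R_total = 2.087 K/W
Q = ΔT/R_total = 49/2.087

q′ ≈ 23.5 W/m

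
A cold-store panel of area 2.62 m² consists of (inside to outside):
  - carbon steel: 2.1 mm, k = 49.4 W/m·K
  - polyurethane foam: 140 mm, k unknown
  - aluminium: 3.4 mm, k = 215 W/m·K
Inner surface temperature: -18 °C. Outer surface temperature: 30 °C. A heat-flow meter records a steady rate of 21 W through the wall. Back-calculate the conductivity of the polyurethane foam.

Thermal resistances in series:
R_carbon steel = L/(kA) = 0.0021/(49.4×2.62) = 1.623×10^-5 K/W
R_aluminium = L/(kA) = 0.0034/(215×2.62) = 6.036×10^-6 K/W
Sum of known resistances R_other = 2.226×10^-5 K/W
Total R = ΔT/Q = 48/21 = 2.286 K/W
R_polyurethane foam = R_total − R_other = 2.286 K/W
k = L/(R·A) = 0.14/(2.286×2.62)

k ≈ 0.0234 W/(m·K)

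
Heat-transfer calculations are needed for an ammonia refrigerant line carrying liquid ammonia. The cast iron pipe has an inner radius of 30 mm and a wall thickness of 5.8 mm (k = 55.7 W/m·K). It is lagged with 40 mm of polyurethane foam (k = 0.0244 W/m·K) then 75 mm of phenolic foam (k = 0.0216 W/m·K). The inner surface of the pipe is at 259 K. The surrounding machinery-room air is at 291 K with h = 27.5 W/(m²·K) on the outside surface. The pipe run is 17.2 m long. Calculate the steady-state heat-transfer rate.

Q ≈ 55 W

Radial resistances (cylindrical: R_cond = ln(r_o/r_i)/(2πkL), R_conv = 1/(h·2πrL)):
R_cast iron pipe wall = ln(35.8/30)/(2π×55.7×17.2) = 2.936×10^-5 K/W
R_polyurethane foam = ln(75.8/35.8)/(2π×0.0244×17.2) = 0.2845 K/W
R_phenolic foam = ln(150.8/75.8)/(2π×0.0216×17.2) = 0.2947 K/W
R_outer film = 1/(h_o·2πr_oL) = 1/(27.5×2π×0.1508×17.2) = 0.002231 K/W
R_total = 0.5814 K/W
Q = ΔT/R_total = 32/0.5814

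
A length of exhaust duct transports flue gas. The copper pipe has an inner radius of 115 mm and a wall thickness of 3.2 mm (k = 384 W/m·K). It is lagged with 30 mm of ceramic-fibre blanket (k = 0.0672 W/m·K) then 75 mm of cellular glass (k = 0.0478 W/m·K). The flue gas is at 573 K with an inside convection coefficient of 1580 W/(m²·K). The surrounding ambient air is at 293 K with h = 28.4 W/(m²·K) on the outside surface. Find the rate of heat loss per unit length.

For a radial system each layer contributes R = ln(r_out/r_in)/(2πkL); films add R = 1/(hA).
R_inner film = 1/(h_i·2πr₁L) = 1/(1580×2π×0.115×1) = 8.759×10^-4 K/W
R_copper pipe wall = ln(118.2/115)/(2π×384×1) = 1.138×10^-5 K/W
R_ceramic-fibre blanket = ln(148.2/118.2)/(2π×0.0672×1) = 0.5357 K/W
R_cellular glass = ln(223.2/148.2)/(2π×0.0478×1) = 1.363 K/W
R_outer film = 1/(h_o·2πr_oL) = 1/(28.4×2π×0.2232×1) = 0.02511 K/W
R_total = 1.925 K/W
Q = ΔT/R_total = 280/1.925

q′ ≈ 145 W/m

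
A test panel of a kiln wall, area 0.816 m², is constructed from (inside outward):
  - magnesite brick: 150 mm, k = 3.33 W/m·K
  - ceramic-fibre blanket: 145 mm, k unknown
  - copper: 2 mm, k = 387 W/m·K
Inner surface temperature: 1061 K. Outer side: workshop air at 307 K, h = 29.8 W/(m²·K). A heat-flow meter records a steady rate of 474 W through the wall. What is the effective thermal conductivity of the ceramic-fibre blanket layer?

Using the resistance-network approach (series):
R_magnesite brick = L/(kA) = 0.15/(3.33×0.816) = 0.0552 K/W
R_copper = L/(kA) = 0.002/(387×0.816) = 6.333×10^-6 K/W
R_outer film = 1/(h_o·A) = 1/(29.8×0.816) = 0.04112 K/W
Sum of known resistances R_other = 0.09633 K/W
Total R = ΔT/Q = 754/474 = 1.591 K/W
R_ceramic-fibre blanket = R_total − R_other = 1.494 K/W
k = L/(R·A) = 0.145/(1.494×0.816)

k ≈ 0.119 W/(m·K)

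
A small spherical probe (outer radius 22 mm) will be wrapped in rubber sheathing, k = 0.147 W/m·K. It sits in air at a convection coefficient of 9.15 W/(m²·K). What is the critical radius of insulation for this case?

For a sphere r_cr = 2k/h = 2×0.147/9.15
r_cr = 32.1 mm; since the bare radius (22 mm) is below r_cr, adding a thin layer of insulation will *increase* heat loss.

r_cr ≈ 32.1 mm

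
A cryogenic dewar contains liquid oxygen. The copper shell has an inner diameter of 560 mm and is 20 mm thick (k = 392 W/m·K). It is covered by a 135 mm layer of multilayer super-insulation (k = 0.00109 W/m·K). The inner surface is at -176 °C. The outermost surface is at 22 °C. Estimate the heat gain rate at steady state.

Each spherical layer contributes R = (1/r_i − 1/r_o)/(4πk):
R_copper shell = (1/0.28 − 1/0.3)/(4π×392) = 4.833×10^-5 K/W
R_multilayer super-insulation = (1/0.3 − 1/0.435)/(4π×0.00109) = 75.52 K/W
R_total = 75.52 K/W
Q = ΔT/R_total = 198/75.52

Q ≈ 2.62 W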